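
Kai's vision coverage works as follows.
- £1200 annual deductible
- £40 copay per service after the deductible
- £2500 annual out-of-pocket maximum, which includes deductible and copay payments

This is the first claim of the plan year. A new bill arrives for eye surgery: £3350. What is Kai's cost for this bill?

The full £1200 deductible is still open; £1200 of this bill applies to it.
After the £1200 deductible portion, £3350 − £1200 = £2150 is subject to the copay.
Copay on this service: £40.
Member responsibility before any cap: £1200 + £40 = £1240.
Year-to-date out-of-pocket becomes £0 + £1240 = £1240, still under the £2500 maximum, so no cap applies.

£1240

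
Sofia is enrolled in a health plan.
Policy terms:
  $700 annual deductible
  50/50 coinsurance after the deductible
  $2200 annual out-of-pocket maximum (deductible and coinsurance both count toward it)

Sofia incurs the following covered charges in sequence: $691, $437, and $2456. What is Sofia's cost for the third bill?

Claim 1 — $691: all of it applies to the deductible. Patient owes $691 (running OOP $691).
Claim 2 — $437: $9 finishes the deductible; $428 goes to coinsurance; coinsurance $428 × 50% = $214. Patient owes $223 (running OOP $914).
Claim 3 — $2456: deductible met; 50% of $2456 = $1228. Patient owes $1228 (running OOP $2142).

$1228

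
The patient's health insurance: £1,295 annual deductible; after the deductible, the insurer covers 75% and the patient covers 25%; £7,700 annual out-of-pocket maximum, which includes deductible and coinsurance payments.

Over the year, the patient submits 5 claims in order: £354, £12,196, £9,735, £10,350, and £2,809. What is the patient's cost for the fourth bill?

Claim 1 (£354): all of it applies to the deductible. Cost to patient: £354. OOP to date £354.
Claim 2 (£12,196): £941 finishes the deductible; £11,255 goes to coinsurance; 25% of £11,255 = £2,813.75. Patient pays £3,754.75; OOP now £4,108.75.
Claim 3 (£9,735): 25% coinsurance on £9,735 = £2,433.75. Patient pays £2,433.75; OOP now £6,542.50.
Claim 4 (£10,350): deductible already satisfied, so patient's share is 25% × £10,350 = £2,587.50. OOP would hit £9,130 > £7,700, so the cap limits the patient to £7,700 − £6,542.50 = £1,157.50.

£1,157.50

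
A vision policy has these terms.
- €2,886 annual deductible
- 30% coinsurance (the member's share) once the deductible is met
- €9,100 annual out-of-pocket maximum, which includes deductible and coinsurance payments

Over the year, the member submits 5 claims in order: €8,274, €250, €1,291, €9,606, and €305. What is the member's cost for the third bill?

Claim 1 (€8,274): €2,886 to deductible, leaving €5,388; 30% of €5,388 = €1,616.40. Member pays €4,502.40; OOP now €4,502.40.
Claim 2 (€250): deductible already satisfied, so member's share is 30% × €250 = €75. Member owes €75 (running OOP €4,577.40).
Claim 3 (€1,291): 30% coinsurance on €1,291 = €387.30. Member pays €387.30; OOP now €4,964.70.

€387.30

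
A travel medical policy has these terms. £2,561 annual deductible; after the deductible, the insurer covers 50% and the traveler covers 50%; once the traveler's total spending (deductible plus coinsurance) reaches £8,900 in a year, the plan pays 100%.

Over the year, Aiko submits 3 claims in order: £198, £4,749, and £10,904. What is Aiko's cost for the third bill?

Claim 1 (£198): entire amount goes to the deductible. Traveler pays £198; OOP now £198.
Claim 2 (£4,749): £2,363 to deductible, leaving £2,386; 50% of £2,386 = £1,193. Traveler owes £3,556 (running OOP £3,754).
Claim 3 (£10,904): deductible already satisfied, so traveler's share is 50% × £10,904 = £5,452. Adding that to £3,754 gives £9,206, past the £8,900 cap; traveler pays only £8,900 − £3,754 = £5,146.

£5,146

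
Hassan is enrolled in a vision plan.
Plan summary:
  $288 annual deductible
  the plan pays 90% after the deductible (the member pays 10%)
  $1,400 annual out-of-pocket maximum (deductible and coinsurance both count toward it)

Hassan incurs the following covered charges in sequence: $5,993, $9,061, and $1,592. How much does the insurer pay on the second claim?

Bill 1, $5,993: deductible takes $288, $5,705 remains; member's 10% is $570.50. Cost to member: $858.50. OOP to date $858.50. Plan pays $5,993 − $858.50 = $5,134.50.
Bill 2, $9,061: 10% coinsurance on $9,061 = $906.10. That would push OOP to $1,764.60, over the $1,400 cap, so member pays $1,400 − $858.50 = $541.50. Insurer: $9,061 − $541.50 = $8,519.50.

$8,519.50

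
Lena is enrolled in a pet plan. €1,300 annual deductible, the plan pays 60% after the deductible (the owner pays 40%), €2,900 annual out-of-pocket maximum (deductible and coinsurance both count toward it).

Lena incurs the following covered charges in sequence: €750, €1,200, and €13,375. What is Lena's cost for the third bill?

€1,340

Claim 1 — €750: fully absorbed by the deductible. Owner pays €750; OOP now €750.
Claim 2 — €1,200: €550 finishes the deductible; €650 goes to coinsurance; coinsurance €650 × 40% = €260. Owner pays €810; OOP now €1,560.
Claim 3 — €13,375: deductible met; 40% of €13,375 = €5,350. OOP would hit €6,910 > €2,900, so the cap limits the owner to €2,900 − €1,560 = €1,340.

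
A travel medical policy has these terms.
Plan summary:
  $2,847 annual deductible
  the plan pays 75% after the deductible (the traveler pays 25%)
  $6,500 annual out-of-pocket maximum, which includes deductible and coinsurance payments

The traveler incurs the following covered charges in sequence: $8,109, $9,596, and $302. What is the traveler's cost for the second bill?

$2,337.50

Bill 1, $8,109: $2,847 finishes the deductible; $5,262 goes to coinsurance; 25% of $5,262 = $1,315.50. Traveler owes $4,162.50 (running OOP $4,162.50).
Bill 2, $9,596: deductible met; 25% of $9,596 = $2,399. Adding that to $4,162.50 gives $6,561.50, past the $6,500 cap; traveler pays only $6,500 − $4,162.50 = $2,337.50.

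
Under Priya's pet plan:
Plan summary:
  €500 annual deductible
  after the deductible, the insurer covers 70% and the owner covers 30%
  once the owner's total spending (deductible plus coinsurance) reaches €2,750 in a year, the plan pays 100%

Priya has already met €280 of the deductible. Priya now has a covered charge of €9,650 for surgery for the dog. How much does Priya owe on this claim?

Remaining deductible: €500 − €280 = €220.
After the €220 deductible portion, €9,650 − €220 = €9,430 is subject to coinsurance.
Coinsurance: €9,430 × 30% = €2,829.
So the owner owes €220 + €2,829 = €3,049 before any cap.
Adding €3,049 to the €280 already spent would give €3,329, which exceeds the €2,750 cap; the owner pays just €2,750 − €280 = €2,470.

€2,470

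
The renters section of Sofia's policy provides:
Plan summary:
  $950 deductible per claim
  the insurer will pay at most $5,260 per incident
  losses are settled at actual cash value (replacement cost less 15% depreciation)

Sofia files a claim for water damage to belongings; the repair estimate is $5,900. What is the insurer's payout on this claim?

$4,065

Depreciate 15%: the covered value is $5,900 × 0.85 = $5,015.
After the deductible, $5,015 − $950 = $4,065 remains.
That's under the $5,260 cap, so the insurer reimburses the full $4,065.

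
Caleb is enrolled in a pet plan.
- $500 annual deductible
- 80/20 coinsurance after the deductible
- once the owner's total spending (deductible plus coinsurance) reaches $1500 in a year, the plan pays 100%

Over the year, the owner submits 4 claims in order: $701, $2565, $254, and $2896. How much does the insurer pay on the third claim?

$203.20

#1 ($701): $500 finishes the deductible; $201 goes to coinsurance; 20% of $201 = $40.20. Owner owes $540.20 (running OOP $540.20). Insurer: $701 − $540.20 = $160.80.
#2 ($2565): deductible met; 20% of $2565 = $513. Owner pays $513; OOP now $1053.20. Plan pays $2565 − $513 = $2052.
#3 ($254): deductible already satisfied, so owner's share is 20% × $254 = $50.80. Cost to owner: $50.80. OOP to date $1104. Plan pays $254 − $50.80 = $203.20.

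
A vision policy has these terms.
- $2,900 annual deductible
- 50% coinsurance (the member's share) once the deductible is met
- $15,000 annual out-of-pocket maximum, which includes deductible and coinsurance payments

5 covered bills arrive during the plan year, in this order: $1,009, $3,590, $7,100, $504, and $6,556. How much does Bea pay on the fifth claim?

#1 ($1,009): all of it applies to the deductible. Cost to member: $1,009. OOP to date $1,009.
#2 ($3,590): deductible takes $1,891, $1,699 remains; member's 50% is $849.50. Member owes $2,740.50 (running OOP $3,749.50).
#3 ($7,100): deductible met; 50% of $7,100 = $3,550. Member owes $3,550 (running OOP $7,299.50).
#4 ($504): deductible met; 50% of $504 = $252. Member pays $252; OOP now $7,551.50.
#5 ($6,556): 50% coinsurance on $6,556 = $3,278. Member owes $3,278 (running OOP $10,829.50).

$3,278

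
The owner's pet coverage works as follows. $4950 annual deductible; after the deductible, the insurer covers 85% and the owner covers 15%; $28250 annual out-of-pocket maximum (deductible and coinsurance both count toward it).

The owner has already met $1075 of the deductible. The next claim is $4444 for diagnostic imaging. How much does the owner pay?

Deductible still to meet: $4950 − $1075 = $3875.
That leaves $4444 − $3875 = $569 for coinsurance.
15% of $569 = $85.35 falls to the owner.
That puts the owner's cost at $3875 + $85.35 = $3960.35 before any cap.
Year-to-date out-of-pocket becomes $1075 + $3960.35 = $5035.35, still under the $28250 maximum, so no cap applies.

$3960.35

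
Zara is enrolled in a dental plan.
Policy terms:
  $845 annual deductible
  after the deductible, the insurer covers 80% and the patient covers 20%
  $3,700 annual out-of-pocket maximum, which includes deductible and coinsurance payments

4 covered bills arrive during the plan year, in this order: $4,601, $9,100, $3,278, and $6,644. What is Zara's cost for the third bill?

Claim 1 ($4,601): deductible takes $845, $3,756 remains; 20% of $3,756 = $751.20. Cost to patient: $1,596.20. OOP to date $1,596.20.
Claim 2 ($9,100): deductible already satisfied, so patient's share is 20% × $9,100 = $1,820. Patient pays $1,820; OOP now $3,416.20.
Claim 3 ($3,278): deductible met; 20% of $3,278 = $655.60. Adding that to $3,416.20 gives $4,071.80, past the $3,700 cap; patient pays only $3,700 − $3,416.20 = $283.80.

$283.80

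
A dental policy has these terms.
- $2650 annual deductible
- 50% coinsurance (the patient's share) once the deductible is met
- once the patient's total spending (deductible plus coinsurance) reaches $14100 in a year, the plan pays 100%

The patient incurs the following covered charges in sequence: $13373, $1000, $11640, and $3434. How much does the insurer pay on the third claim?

$6051.50

Claim 1 — $13373: $2650 finishes the deductible; $10723 goes to coinsurance; coinsurance $10723 × 50% = $5361.50. Cost to patient: $8011.50. OOP to date $8011.50. Plan pays $13373 − $8011.50 = $5361.50.
Claim 2 — $1000: 50% coinsurance on $1000 = $500. Cost to patient: $500. OOP to date $8511.50. Plan pays $1000 − $500 = $500.
Claim 3 — $11640: deductible met; 50% of $11640 = $5820. That would push OOP to $14331.50, over the $14100 cap, so patient pays $14100 − $8511.50 = $5588.50. Plan pays $11640 − $5588.50 = $6051.50.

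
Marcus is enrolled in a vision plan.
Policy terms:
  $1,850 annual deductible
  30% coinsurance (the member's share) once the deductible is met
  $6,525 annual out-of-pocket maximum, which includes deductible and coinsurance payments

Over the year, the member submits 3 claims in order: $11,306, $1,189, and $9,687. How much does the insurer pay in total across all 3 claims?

Claim 1 — $11,306: $1,850 finishes the deductible; $9,456 goes to coinsurance; member's 30% is $2,836.80. Member pays $4,686.80; OOP now $4,686.80. Insurer: $11,306 − $4,686.80 = $6,619.20.
Claim 2 — $1,189: 30% coinsurance on $1,189 = $356.70. Member owes $356.70 (running OOP $5,043.50). Insurer: $1,189 − $356.70 = $832.30.
Claim 3 — $9,687: 30% coinsurance on $9,687 = $2,906.10. That would push OOP to $7,949.60, over the $6,525 cap, so member pays $6,525 − $5,043.50 = $1,481.50. Plan pays $9,687 − $1,481.50 = $8,205.50.
Insurer total = bills − member's total = $22,182 − $6,525 = $15,657.

$15,657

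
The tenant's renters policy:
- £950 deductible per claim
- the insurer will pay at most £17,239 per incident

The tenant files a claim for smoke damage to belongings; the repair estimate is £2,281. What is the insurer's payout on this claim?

Subtract the deductible: £2,281 − £950 = £1,331.
£1,331 is within the £17,239 limit, so the insurer pays £1,331.

£1,331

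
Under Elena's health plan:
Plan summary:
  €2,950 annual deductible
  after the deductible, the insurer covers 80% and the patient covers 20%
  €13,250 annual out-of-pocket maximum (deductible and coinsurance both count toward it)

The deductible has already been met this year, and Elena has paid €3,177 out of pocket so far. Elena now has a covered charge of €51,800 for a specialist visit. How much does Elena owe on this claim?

The deductible is already satisfied, so the full bill goes to coinsurance.
20% of €51,800 = €10,360 falls to the patient.
Adding €10,360 to the €3,177 already spent would give €13,537, which exceeds the €13,250 cap; the patient pays just €13,250 − €3,177 = €10,073.

€10,073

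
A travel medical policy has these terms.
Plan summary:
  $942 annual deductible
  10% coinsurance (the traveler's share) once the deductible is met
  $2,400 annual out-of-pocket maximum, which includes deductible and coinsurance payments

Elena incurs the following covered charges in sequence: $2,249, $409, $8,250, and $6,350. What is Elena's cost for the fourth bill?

#1 ($2,249): $942 to deductible, leaving $1,307; 10% of $1,307 = $130.70. Traveler owes $1,072.70 (running OOP $1,072.70).
#2 ($409): deductible met; 10% of $409 = $40.90. Traveler owes $40.90 (running OOP $1,113.60).
#3 ($8,250): deductible met; 10% of $8,250 = $825. Traveler owes $825 (running OOP $1,938.60).
#4 ($6,350): deductible already satisfied, so traveler's share is 10% × $6,350 = $635. OOP would hit $2,573.60 > $2,400, so the cap limits the traveler to $2,400 − $1,938.60 = $461.40.

$461.40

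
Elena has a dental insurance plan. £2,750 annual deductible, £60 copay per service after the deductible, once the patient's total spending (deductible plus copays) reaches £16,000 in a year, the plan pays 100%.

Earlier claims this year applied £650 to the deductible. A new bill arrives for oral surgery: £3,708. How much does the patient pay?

£2,160

Remaining deductible: £2,750 − £650 = £2,100.
After the £2,100 deductible portion, £3,708 − £2,100 = £1,608 is subject to the copay.
Copay on this service: £60.
That puts the patient's cost at £2,100 + £60 = £2,160 before any cap.
Total out-of-pocket so far would be £650 + £2,160 = £2,810, below the £16,000 cap — no reduction.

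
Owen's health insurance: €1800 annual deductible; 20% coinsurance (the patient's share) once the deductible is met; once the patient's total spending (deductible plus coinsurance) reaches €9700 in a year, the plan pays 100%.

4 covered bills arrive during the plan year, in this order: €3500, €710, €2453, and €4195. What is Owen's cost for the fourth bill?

Claim 1 (€3500): deductible takes €1800, €1700 remains; coinsurance €1700 × 20% = €340. Patient owes €2140 (running OOP €2140).
Claim 2 (€710): deductible met; 20% of €710 = €142. Patient owes €142 (running OOP €2282).
Claim 3 (€2453): 20% coinsurance on €2453 = €490.60. Cost to patient: €490.60. OOP to date €2772.60.
Claim 4 (€4195): deductible met; 20% of €4195 = €839. Cost to patient: €839. OOP to date €3611.60.

€839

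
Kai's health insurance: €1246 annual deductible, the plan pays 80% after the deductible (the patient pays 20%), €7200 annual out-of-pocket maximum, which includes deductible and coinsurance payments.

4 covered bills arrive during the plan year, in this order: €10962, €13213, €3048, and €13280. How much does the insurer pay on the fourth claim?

#1 (€10962): deductible takes €1246, €9716 remains; coinsurance €9716 × 20% = €1943.20. Patient pays €3189.20; OOP now €3189.20. Plan pays €10962 − €3189.20 = €7772.80.
#2 (€13213): deductible already satisfied, so patient's share is 20% × €13213 = €2642.60. Patient pays €2642.60; OOP now €5831.80. Plan pays €13213 − €2642.60 = €10570.40.
#3 (€3048): deductible met; 20% of €3048 = €609.60. Patient pays €609.60; OOP now €6441.40. Insurer: €3048 − €609.60 = €2438.40.
#4 (€13280): deductible met; 20% of €13280 = €2656. OOP would hit €9097.40 > €7200, so the cap limits the patient to €7200 − €6441.40 = €758.60. Plan pays €13280 − €758.60 = €12521.40.

€12521.40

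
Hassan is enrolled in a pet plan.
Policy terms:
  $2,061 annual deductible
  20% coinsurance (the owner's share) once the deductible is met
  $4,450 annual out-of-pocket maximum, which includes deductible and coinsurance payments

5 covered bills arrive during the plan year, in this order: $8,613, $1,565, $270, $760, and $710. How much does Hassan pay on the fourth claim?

$152

Claim 1 — $8,613: $2,061 finishes the deductible; $6,552 goes to coinsurance; coinsurance $6,552 × 20% = $1,310.40. Owner owes $3,371.40 (running OOP $3,371.40).
Claim 2 — $1,565: deductible already satisfied, so owner's share is 20% × $1,565 = $313. Owner owes $313 (running OOP $3,684.40).
Claim 3 — $270: 20% coinsurance on $270 = $54. Cost to owner: $54. OOP to date $3,738.40.
Claim 4 — $760: deductible already satisfied, so owner's share is 20% × $760 = $152. Cost to owner: $152. OOP to date $3,890.40.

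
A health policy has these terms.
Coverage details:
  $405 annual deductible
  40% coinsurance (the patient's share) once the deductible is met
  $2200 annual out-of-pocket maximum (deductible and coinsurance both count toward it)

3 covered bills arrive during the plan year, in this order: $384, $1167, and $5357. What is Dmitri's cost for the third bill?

#1 ($384): fully absorbed by the deductible. Patient owes $384 (running OOP $384).
#2 ($1167): $21 finishes the deductible; $1146 goes to coinsurance; coinsurance $1146 × 40% = $458.40. Patient owes $479.40 (running OOP $863.40).
#3 ($5357): deductible met; 40% of $5357 = $2142.80. OOP would hit $3006.20 > $2200, so the cap limits the patient to $2200 − $863.40 = $1336.60.

$1336.60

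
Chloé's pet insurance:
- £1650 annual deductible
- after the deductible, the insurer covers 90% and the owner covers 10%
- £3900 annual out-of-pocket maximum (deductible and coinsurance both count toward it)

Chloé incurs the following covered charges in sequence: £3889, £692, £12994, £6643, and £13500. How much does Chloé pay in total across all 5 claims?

£3900

Bill 1, £3889: £1650 finishes the deductible; £2239 goes to coinsurance; coinsurance £2239 × 10% = £223.90. Owner owes £1873.90 (running OOP £1873.90).
Bill 2, £692: deductible already satisfied, so owner's share is 10% × £692 = £69.20. Owner pays £69.20; OOP now £1943.10.
Bill 3, £12994: deductible already satisfied, so owner's share is 10% × £12994 = £1299.40. Cost to owner: £1299.40. OOP to date £3242.50.
Bill 4, £6643: 10% coinsurance on £6643 = £664.30. Adding that to £3242.50 gives £3906.80, past the £3900 cap; owner pays only £3900 − £3242.50 = £657.50.
Bill 5, £13500: 10% coinsurance on £13500 = £1350. Adding that to £3900 gives £5250, past the £3900 cap; owner pays only £3900 − £3900 = £0.
Summing the owner's payments: £1873.90 + £69.20 + £1299.40 + £657.50 + £0 = £3900.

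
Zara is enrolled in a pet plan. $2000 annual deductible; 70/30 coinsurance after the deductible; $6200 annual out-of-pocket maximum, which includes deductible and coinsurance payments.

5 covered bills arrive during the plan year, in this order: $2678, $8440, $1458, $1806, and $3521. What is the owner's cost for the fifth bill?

$485.40

#1 ($2678): $2000 finishes the deductible; $678 goes to coinsurance; owner's 30% is $203.40. Owner owes $2203.40 (running OOP $2203.40).
#2 ($8440): deductible already satisfied, so owner's share is 30% × $8440 = $2532. Owner owes $2532 (running OOP $4735.40).
#3 ($1458): deductible met; 30% of $1458 = $437.40. Owner owes $437.40 (running OOP $5172.80).
#4 ($1806): deductible met; 30% of $1806 = $541.80. Owner pays $541.80; OOP now $5714.60.
#5 ($3521): deductible already satisfied, so owner's share is 30% × $3521 = $1056.30. Adding that to $5714.60 gives $6770.90, past the $6200 cap; owner pays only $6200 − $5714.60 = $485.40.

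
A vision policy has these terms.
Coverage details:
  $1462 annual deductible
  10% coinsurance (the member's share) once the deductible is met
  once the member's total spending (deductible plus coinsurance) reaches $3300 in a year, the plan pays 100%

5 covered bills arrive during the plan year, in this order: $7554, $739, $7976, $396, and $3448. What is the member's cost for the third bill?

$797.60

Claim 1 — $7554: deductible takes $1462, $6092 remains; 10% of $6092 = $609.20. Cost to member: $2071.20. OOP to date $2071.20.
Claim 2 — $739: 10% coinsurance on $739 = $73.90. Member owes $73.90 (running OOP $2145.10).
Claim 3 — $7976: deductible already satisfied, so member's share is 10% × $7976 = $797.60. Cost to member: $797.60. OOP to date $2942.70.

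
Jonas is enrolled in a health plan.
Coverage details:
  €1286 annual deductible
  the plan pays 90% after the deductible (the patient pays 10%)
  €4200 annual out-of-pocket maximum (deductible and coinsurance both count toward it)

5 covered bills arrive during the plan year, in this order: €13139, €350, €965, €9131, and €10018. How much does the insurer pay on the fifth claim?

Claim 1 (€13139): deductible takes €1286, €11853 remains; coinsurance €11853 × 10% = €1185.30. Cost to patient: €2471.30. OOP to date €2471.30. Plan pays €13139 − €2471.30 = €10667.70.
Claim 2 (€350): deductible met; 10% of €350 = €35. Patient pays €35; OOP now €2506.30. Insurer: €350 − €35 = €315.
Claim 3 (€965): deductible met; 10% of €965 = €96.50. Cost to patient: €96.50. OOP to date €2602.80. Insurer: €965 − €96.50 = €868.50.
Claim 4 (€9131): deductible met; 10% of €9131 = €913.10. Patient owes €913.10 (running OOP €3515.90). Insurer: €9131 − €913.10 = €8217.90.
Claim 5 (€10018): deductible met; 10% of €10018 = €1001.80. OOP would hit €4517.70 > €4200, so the cap limits the patient to €4200 − €3515.90 = €684.10. Plan pays €10018 − €684.10 = €9333.90.

€9333.90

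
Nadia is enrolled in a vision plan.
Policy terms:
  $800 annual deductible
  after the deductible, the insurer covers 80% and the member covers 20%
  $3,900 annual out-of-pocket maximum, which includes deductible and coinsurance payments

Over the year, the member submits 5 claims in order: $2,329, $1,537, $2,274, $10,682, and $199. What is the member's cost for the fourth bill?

$2,032

Claim 1 ($2,329): deductible takes $800, $1,529 remains; coinsurance $1,529 × 20% = $305.80. Member pays $1,105.80; OOP now $1,105.80.
Claim 2 ($1,537): deductible already satisfied, so member's share is 20% × $1,537 = $307.40. Member owes $307.40 (running OOP $1,413.20).
Claim 3 ($2,274): 20% coinsurance on $2,274 = $454.80. Member owes $454.80 (running OOP $1,868).
Claim 4 ($10,682): 20% coinsurance on $10,682 = $2,136.40. OOP would hit $4,004.40 > $3,900, so the cap limits the member to $3,900 − $1,868 = $2,032.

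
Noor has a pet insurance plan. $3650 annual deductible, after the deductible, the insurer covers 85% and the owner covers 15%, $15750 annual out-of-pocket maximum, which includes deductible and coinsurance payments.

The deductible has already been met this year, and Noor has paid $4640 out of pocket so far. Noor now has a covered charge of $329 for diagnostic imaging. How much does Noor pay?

$49.35

The deductible is already satisfied, so the full bill goes to coinsurance.
Coinsurance: $329 × 15% = $49.35.
Year-to-date out-of-pocket becomes $4640 + $49.35 = $4689.35, still under the $15750 maximum, so no cap applies.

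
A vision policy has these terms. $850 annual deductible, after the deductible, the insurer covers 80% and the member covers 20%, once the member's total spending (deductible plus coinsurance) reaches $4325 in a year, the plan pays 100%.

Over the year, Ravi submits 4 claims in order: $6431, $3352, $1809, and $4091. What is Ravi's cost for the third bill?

$361.80

Claim 1 ($6431): deductible takes $850, $5581 remains; coinsurance $5581 × 20% = $1116.20. Cost to member: $1966.20. OOP to date $1966.20.
Claim 2 ($3352): deductible met; 20% of $3352 = $670.40. Member owes $670.40 (running OOP $2636.60).
Claim 3 ($1809): 20% coinsurance on $1809 = $361.80. Cost to member: $361.80. OOP to date $2998.40.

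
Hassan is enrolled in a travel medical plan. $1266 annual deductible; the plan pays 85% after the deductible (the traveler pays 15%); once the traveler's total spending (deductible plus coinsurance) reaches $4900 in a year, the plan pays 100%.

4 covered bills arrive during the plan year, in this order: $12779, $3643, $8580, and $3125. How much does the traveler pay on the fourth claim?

$73.60

Bill 1, $12779: $1266 to deductible, leaving $11513; 15% of $11513 = $1726.95. Traveler pays $2992.95; OOP now $2992.95.
Bill 2, $3643: 15% coinsurance on $3643 = $546.45. Traveler owes $546.45 (running OOP $3539.40).
Bill 3, $8580: deductible already satisfied, so traveler's share is 15% × $8580 = $1287. Cost to traveler: $1287. OOP to date $4826.40.
Bill 4, $3125: deductible already satisfied, so traveler's share is 15% × $3125 = $468.75. Adding that to $4826.40 gives $5295.15, past the $4900 cap; traveler pays only $4900 − $4826.40 = $73.60.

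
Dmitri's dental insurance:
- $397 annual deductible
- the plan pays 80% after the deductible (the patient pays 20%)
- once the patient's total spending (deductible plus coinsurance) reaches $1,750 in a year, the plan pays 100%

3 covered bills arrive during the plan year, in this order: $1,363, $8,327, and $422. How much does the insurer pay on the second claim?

Claim 1 ($1,363): $397 to deductible, leaving $966; coinsurance $966 × 20% = $193.20. Cost to patient: $590.20. OOP to date $590.20. Insurer: $1,363 − $590.20 = $772.80.
Claim 2 ($8,327): deductible met; 20% of $8,327 = $1,665.40. OOP would hit $2,255.60 > $1,750, so the cap limits the patient to $1,750 − $590.20 = $1,159.80. Insurer: $8,327 − $1,159.80 = $7,167.20.

$7,167.20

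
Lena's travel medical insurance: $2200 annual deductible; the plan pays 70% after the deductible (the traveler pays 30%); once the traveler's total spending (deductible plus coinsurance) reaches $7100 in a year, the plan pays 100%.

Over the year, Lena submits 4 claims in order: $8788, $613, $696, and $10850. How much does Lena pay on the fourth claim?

#1 ($8788): $2200 to deductible, leaving $6588; 30% of $6588 = $1976.40. Cost to traveler: $4176.40. OOP to date $4176.40.
#2 ($613): 30% coinsurance on $613 = $183.90. Traveler pays $183.90; OOP now $4360.30.
#3 ($696): deductible already satisfied, so traveler's share is 30% × $696 = $208.80. Cost to traveler: $208.80. OOP to date $4569.10.
#4 ($10850): deductible met; 30% of $10850 = $3255. OOP would hit $7824.10 > $7100, so the cap limits the traveler to $7100 − $4569.10 = $2530.90.

$2530.90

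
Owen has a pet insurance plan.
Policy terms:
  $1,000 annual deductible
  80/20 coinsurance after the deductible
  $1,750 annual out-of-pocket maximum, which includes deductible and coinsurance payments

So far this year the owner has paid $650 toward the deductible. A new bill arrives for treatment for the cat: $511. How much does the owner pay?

$650 of the $1,000 deductible is already met, leaving $350.
That leaves $511 − $350 = $161 for coinsurance.
Owner's 20% share of $161 is $32.20.
So the owner owes $350 + $32.20 = $382.20 before any cap.
Total out-of-pocket so far would be $650 + $382.20 = $1,032.20, below the $1,750 cap — no reduction.

$382.20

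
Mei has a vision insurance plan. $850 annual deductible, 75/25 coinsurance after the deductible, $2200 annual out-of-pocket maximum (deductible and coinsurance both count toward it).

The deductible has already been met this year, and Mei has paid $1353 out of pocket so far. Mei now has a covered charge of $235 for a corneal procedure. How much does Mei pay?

With the deductible met, the entire $235 is subject to coinsurance.
Coinsurance: $235 × 25% = $58.75.
Year-to-date out-of-pocket becomes $1353 + $58.75 = $1411.75, still under the $2200 maximum, so no cap applies.

$58.75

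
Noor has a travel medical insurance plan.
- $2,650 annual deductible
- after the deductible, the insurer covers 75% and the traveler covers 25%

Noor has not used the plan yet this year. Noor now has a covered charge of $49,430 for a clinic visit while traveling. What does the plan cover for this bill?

Nothing has been paid toward the $2,650 deductible, so the first $2,650 of this charge is applied there.
After the $2,650 deductible portion, $49,430 − $2,650 = $46,780 is subject to coinsurance.
Coinsurance: $46,780 × 25% = $11,695.
Traveler responsibility: $2,650 + $11,695 = $14,345.
The plan picks up $49,430 − $14,345 = $35,085.

$35,085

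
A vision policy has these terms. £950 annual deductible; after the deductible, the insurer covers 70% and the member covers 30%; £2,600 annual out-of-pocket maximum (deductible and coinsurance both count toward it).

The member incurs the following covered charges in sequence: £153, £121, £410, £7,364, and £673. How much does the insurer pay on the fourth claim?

£5,448

Bill 1, £153: entire amount goes to the deductible. Member owes £153 (running OOP £153). Plan pays £153 − £153 = £0.
Bill 2, £121: fully absorbed by the deductible. Member pays £121; OOP now £274. Plan pays £121 − £121 = £0.
Bill 3, £410: fully absorbed by the deductible. Member pays £410; OOP now £684. Insurer: £410 − £410 = £0.
Bill 4, £7,364: deductible takes £266, £7,098 remains; member's 30% is £2,129.40. Together that's £266 + £2,129.40 = £2,395.40. Adding that to £684 gives £3,079.40, past the £2,600 cap; member pays only £2,600 − £684 = £1,916. Insurer: £7,364 − £1,916 = £5,448.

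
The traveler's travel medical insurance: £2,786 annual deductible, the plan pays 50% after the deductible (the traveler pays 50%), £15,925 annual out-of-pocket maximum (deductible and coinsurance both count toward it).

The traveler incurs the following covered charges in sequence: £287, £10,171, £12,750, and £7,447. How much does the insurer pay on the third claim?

#1 (£287): all of it applies to the deductible. Traveler pays £287; OOP now £287. Insurer: £287 − £287 = £0.
#2 (£10,171): £2,499 finishes the deductible; £7,672 goes to coinsurance; traveler's 50% is £3,836. Traveler owes £6,335 (running OOP £6,622). Plan pays £10,171 − £6,335 = £3,836.
#3 (£12,750): 50% coinsurance on £12,750 = £6,375. Traveler owes £6,375 (running OOP £12,997). Insurer: £12,750 − £6,375 = £6,375.

£6,375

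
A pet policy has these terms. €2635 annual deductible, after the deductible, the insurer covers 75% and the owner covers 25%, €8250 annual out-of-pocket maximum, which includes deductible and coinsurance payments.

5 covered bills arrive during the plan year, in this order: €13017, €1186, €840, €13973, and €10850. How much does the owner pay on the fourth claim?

Claim 1 — €13017: €2635 finishes the deductible; €10382 goes to coinsurance; owner's 25% is €2595.50. Cost to owner: €5230.50. OOP to date €5230.50.
Claim 2 — €1186: deductible met; 25% of €1186 = €296.50. Owner pays €296.50; OOP now €5527.
Claim 3 — €840: 25% coinsurance on €840 = €210. Owner pays €210; OOP now €5737.
Claim 4 — €13973: deductible already satisfied, so owner's share is 25% × €13973 = €3493.25. That would push OOP to €9230.25, over the €8250 cap, so owner pays €8250 − €5737 = €2513.

€2513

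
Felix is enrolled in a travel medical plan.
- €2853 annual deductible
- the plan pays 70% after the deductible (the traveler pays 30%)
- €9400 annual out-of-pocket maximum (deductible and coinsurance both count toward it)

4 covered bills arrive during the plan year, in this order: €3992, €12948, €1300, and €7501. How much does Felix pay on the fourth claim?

€1930.90

Claim 1 (€3992): €2853 to deductible, leaving €1139; coinsurance €1139 × 30% = €341.70. Cost to traveler: €3194.70. OOP to date €3194.70.
Claim 2 (€12948): deductible already satisfied, so traveler's share is 30% × €12948 = €3884.40. Traveler pays €3884.40; OOP now €7079.10.
Claim 3 (€1300): deductible already satisfied, so traveler's share is 30% × €1300 = €390. Traveler pays €390; OOP now €7469.10.
Claim 4 (€7501): deductible already satisfied, so traveler's share is 30% × €7501 = €2250.30. That would push OOP to €9719.40, over the €9400 cap, so traveler pays €9400 − €7469.10 = €1930.90.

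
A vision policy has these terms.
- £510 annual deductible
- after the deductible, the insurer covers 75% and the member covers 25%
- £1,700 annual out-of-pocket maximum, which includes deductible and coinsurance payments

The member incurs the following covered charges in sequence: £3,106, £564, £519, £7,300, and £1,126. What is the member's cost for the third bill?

£129.75

Claim 1 (£3,106): deductible takes £510, £2,596 remains; coinsurance £2,596 × 25% = £649. Member pays £1,159; OOP now £1,159.
Claim 2 (£564): deductible already satisfied, so member's share is 25% × £564 = £141. Member owes £141 (running OOP £1,300).
Claim 3 (£519): 25% coinsurance on £519 = £129.75. Cost to member: £129.75. OOP to date £1,429.75.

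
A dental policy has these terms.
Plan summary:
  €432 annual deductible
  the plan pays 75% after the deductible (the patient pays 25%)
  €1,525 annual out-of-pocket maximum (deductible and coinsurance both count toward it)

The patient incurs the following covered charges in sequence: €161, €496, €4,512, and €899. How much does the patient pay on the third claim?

€1,036.75

#1 (€161): all of it applies to the deductible. Patient owes €161 (running OOP €161).
#2 (€496): €271 to deductible, leaving €225; 25% of €225 = €56.25. Patient owes €327.25 (running OOP €488.25).
#3 (€4,512): 25% coinsurance on €4,512 = €1,128. That would push OOP to €1,616.25, over the €1,525 cap, so patient pays €1,525 − €488.25 = €1,036.75.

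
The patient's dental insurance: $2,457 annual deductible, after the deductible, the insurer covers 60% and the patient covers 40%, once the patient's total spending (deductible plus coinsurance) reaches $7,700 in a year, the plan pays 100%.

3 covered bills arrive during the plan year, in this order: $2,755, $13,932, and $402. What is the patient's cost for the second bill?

Claim 1 — $2,755: $2,457 finishes the deductible; $298 goes to coinsurance; patient's 40% is $119.20. Patient owes $2,576.20 (running OOP $2,576.20).
Claim 2 — $13,932: deductible already satisfied, so patient's share is 40% × $13,932 = $5,572.80. That would push OOP to $8,149, over the $7,700 cap, so patient pays $7,700 − $2,576.20 = $5,123.80.

$5,123.80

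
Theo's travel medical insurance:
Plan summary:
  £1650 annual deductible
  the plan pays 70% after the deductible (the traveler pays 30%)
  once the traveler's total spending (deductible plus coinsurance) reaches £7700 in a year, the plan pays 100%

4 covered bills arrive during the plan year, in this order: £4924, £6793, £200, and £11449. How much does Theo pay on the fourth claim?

£2969.90

#1 (£4924): £1650 to deductible, leaving £3274; traveler's 30% is £982.20. Cost to traveler: £2632.20. OOP to date £2632.20.
#2 (£6793): 30% coinsurance on £6793 = £2037.90. Cost to traveler: £2037.90. OOP to date £4670.10.
#3 (£200): 30% coinsurance on £200 = £60. Traveler pays £60; OOP now £4730.10.
#4 (£11449): 30% coinsurance on £11449 = £3434.70. Adding that to £4730.10 gives £8164.80, past the £7700 cap; traveler pays only £7700 − £4730.10 = £2969.90.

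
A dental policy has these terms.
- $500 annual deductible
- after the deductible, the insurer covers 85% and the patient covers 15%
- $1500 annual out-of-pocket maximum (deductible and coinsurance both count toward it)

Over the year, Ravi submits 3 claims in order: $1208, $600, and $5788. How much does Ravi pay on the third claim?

#1 ($1208): $500 to deductible, leaving $708; 15% of $708 = $106.20. Patient pays $606.20; OOP now $606.20.
#2 ($600): deductible already satisfied, so patient's share is 15% × $600 = $90. Cost to patient: $90. OOP to date $696.20.
#3 ($5788): 15% coinsurance on $5788 = $868.20. OOP would hit $1564.40 > $1500, so the cap limits the patient to $1500 − $696.20 = $803.80.

$803.80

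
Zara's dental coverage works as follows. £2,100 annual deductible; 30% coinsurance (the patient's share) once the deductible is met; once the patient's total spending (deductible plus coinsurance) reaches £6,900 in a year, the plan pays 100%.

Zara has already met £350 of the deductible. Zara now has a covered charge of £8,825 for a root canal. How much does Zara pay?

£3,872.50

Remaining deductible: £2,100 − £350 = £1,750.
That leaves £8,825 − £1,750 = £7,075 for coinsurance.
Coinsurance: £7,075 × 30% = £2,122.50.
Patient responsibility before any cap: £1,750 + £2,122.50 = £3,872.50.
Year-to-date out-of-pocket becomes £350 + £3,872.50 = £4,222.50, still under the £6,900 maximum, so no cap applies.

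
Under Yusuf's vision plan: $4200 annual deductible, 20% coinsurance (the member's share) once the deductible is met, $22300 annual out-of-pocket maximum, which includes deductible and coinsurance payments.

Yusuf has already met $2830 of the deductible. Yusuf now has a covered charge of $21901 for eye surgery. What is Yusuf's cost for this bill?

Remaining deductible: $4200 − $2830 = $1370.
After the $1370 deductible portion, $21901 − $1370 = $20531 is subject to coinsurance.
Coinsurance: $20531 × 20% = $4106.20.
That puts the member's cost at $1370 + $4106.20 = $5476.20 before any cap.
Total out-of-pocket so far would be $2830 + $5476.20 = $8306.20, below the $22300 cap — no reduction.

$5476.20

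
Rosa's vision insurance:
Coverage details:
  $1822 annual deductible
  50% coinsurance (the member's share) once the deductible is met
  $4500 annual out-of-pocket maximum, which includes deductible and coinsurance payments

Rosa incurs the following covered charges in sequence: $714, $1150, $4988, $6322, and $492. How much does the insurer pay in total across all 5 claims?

$9166

Claim 1 — $714: entire amount goes to the deductible. Member pays $714; OOP now $714. Plan pays $714 − $714 = $0.
Claim 2 — $1150: $1108 finishes the deductible; $42 goes to coinsurance; 50% of $42 = $21. Cost to member: $1129. OOP to date $1843. Insurer: $1150 − $1129 = $21.
Claim 3 — $4988: deductible already satisfied, so member's share is 50% × $4988 = $2494. Member owes $2494 (running OOP $4337). Plan pays $4988 − $2494 = $2494.
Claim 4 — $6322: 50% coinsurance on $6322 = $3161. That would push OOP to $7498, over the $4500 cap, so member pays $4500 − $4337 = $163. Plan pays $6322 − $163 = $6159.
Claim 5 — $492: deductible met; 50% of $492 = $246. Adding that to $4500 gives $4746, past the $4500 cap; member pays only $4500 − $4500 = $0. Insurer: $492 − $0 = $492.
Insurer total: $0 + $21 + $2494 + $6159 + $492 = $9166.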